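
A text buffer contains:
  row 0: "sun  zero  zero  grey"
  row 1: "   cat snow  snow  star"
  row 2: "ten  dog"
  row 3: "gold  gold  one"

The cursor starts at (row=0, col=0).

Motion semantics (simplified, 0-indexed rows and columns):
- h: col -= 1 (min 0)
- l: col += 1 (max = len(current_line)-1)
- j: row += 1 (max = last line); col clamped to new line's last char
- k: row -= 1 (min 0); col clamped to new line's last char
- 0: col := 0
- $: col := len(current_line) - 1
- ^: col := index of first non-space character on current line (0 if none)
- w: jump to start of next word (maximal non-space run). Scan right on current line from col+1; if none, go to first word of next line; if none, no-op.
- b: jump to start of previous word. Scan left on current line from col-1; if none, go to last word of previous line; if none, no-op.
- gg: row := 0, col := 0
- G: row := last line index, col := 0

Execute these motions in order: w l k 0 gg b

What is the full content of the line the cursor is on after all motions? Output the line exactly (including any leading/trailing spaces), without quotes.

After 1 (w): row=0 col=5 char='z'
After 2 (l): row=0 col=6 char='e'
After 3 (k): row=0 col=6 char='e'
After 4 (0): row=0 col=0 char='s'
After 5 (gg): row=0 col=0 char='s'
After 6 (b): row=0 col=0 char='s'

Answer: sun  zero  zero  grey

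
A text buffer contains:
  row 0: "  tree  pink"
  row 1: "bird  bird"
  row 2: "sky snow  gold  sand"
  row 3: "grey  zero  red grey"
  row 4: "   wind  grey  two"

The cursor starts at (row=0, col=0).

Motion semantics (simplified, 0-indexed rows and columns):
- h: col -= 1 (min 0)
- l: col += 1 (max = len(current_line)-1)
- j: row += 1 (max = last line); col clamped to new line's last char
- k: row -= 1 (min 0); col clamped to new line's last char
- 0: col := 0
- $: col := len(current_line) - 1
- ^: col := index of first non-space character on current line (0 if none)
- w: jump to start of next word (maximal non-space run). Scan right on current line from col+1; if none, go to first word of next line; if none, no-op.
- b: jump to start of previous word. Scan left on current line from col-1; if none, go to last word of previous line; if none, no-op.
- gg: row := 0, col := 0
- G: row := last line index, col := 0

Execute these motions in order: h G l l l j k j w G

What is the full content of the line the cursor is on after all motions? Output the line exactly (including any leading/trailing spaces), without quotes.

Answer:    wind  grey  two

Derivation:
After 1 (h): row=0 col=0 char='_'
After 2 (G): row=4 col=0 char='_'
After 3 (l): row=4 col=1 char='_'
After 4 (l): row=4 col=2 char='_'
After 5 (l): row=4 col=3 char='w'
After 6 (j): row=4 col=3 char='w'
After 7 (k): row=3 col=3 char='y'
After 8 (j): row=4 col=3 char='w'
After 9 (w): row=4 col=9 char='g'
After 10 (G): row=4 col=0 char='_'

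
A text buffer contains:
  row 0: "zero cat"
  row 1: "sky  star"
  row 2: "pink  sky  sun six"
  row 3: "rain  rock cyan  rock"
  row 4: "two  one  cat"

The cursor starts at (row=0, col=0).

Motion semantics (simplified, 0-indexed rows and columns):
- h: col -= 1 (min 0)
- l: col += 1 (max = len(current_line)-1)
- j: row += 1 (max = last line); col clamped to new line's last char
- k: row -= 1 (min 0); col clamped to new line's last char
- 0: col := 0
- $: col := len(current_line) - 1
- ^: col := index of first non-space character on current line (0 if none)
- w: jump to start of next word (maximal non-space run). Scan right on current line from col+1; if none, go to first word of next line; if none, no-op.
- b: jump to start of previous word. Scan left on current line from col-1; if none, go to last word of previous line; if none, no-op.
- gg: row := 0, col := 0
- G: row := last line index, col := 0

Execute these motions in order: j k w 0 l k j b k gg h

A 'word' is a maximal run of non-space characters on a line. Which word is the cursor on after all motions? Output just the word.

After 1 (j): row=1 col=0 char='s'
After 2 (k): row=0 col=0 char='z'
After 3 (w): row=0 col=5 char='c'
After 4 (0): row=0 col=0 char='z'
After 5 (l): row=0 col=1 char='e'
After 6 (k): row=0 col=1 char='e'
After 7 (j): row=1 col=1 char='k'
After 8 (b): row=1 col=0 char='s'
After 9 (k): row=0 col=0 char='z'
After 10 (gg): row=0 col=0 char='z'
After 11 (h): row=0 col=0 char='z'

Answer: zero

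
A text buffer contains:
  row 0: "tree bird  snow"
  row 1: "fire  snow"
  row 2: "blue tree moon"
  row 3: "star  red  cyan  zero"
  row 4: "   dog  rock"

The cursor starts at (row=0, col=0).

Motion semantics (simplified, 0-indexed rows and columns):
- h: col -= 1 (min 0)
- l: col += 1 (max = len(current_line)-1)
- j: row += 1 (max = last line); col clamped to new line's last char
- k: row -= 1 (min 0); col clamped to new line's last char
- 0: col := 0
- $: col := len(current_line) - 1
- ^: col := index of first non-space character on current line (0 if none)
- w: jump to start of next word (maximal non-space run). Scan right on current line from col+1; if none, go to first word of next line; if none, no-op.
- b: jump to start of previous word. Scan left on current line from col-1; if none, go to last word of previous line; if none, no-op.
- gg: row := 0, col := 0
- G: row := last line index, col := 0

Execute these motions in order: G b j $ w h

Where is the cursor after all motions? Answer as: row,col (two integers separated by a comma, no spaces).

Answer: 4,10

Derivation:
After 1 (G): row=4 col=0 char='_'
After 2 (b): row=3 col=17 char='z'
After 3 (j): row=4 col=11 char='k'
After 4 ($): row=4 col=11 char='k'
After 5 (w): row=4 col=11 char='k'
After 6 (h): row=4 col=10 char='c'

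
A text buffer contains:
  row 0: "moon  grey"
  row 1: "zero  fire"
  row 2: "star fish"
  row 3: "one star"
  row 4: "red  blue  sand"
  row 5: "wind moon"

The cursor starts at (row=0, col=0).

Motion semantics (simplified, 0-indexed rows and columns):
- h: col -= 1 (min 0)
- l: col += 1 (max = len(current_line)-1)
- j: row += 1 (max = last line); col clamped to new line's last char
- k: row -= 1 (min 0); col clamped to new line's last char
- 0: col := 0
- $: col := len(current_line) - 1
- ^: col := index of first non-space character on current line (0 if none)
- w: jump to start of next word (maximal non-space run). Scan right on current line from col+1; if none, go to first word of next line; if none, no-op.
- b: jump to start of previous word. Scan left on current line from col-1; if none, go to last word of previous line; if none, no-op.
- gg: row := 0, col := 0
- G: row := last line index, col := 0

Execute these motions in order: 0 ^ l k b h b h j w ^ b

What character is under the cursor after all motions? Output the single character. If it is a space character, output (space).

Answer: g

Derivation:
After 1 (0): row=0 col=0 char='m'
After 2 (^): row=0 col=0 char='m'
After 3 (l): row=0 col=1 char='o'
After 4 (k): row=0 col=1 char='o'
After 5 (b): row=0 col=0 char='m'
After 6 (h): row=0 col=0 char='m'
After 7 (b): row=0 col=0 char='m'
After 8 (h): row=0 col=0 char='m'
After 9 (j): row=1 col=0 char='z'
After 10 (w): row=1 col=6 char='f'
After 11 (^): row=1 col=0 char='z'
After 12 (b): row=0 col=6 char='g'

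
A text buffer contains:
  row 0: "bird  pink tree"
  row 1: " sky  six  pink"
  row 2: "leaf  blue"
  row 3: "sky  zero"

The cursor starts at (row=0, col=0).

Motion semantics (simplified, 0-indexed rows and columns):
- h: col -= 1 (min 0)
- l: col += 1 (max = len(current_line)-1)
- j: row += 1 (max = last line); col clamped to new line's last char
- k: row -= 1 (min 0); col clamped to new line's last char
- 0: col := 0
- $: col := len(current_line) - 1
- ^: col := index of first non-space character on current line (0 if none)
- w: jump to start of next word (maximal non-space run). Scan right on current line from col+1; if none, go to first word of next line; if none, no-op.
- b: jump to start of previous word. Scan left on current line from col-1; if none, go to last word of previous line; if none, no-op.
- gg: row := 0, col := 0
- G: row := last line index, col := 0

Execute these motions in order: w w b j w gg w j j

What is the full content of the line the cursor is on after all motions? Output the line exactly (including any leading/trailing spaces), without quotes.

Answer: leaf  blue

Derivation:
After 1 (w): row=0 col=6 char='p'
After 2 (w): row=0 col=11 char='t'
After 3 (b): row=0 col=6 char='p'
After 4 (j): row=1 col=6 char='s'
After 5 (w): row=1 col=11 char='p'
After 6 (gg): row=0 col=0 char='b'
After 7 (w): row=0 col=6 char='p'
After 8 (j): row=1 col=6 char='s'
After 9 (j): row=2 col=6 char='b'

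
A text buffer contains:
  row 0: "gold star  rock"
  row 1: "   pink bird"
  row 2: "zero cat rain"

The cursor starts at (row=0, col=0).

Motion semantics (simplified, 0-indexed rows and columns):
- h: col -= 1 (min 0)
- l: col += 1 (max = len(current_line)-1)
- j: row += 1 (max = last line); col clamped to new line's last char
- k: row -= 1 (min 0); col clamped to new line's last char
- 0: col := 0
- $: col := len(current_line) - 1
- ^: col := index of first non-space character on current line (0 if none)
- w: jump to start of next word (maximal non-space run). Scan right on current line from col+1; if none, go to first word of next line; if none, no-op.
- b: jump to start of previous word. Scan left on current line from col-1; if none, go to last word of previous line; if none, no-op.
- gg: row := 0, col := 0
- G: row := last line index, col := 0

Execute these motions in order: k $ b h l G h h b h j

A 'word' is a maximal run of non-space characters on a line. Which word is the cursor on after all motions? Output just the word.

Answer: cat

Derivation:
After 1 (k): row=0 col=0 char='g'
After 2 ($): row=0 col=14 char='k'
After 3 (b): row=0 col=11 char='r'
After 4 (h): row=0 col=10 char='_'
After 5 (l): row=0 col=11 char='r'
After 6 (G): row=2 col=0 char='z'
After 7 (h): row=2 col=0 char='z'
After 8 (h): row=2 col=0 char='z'
After 9 (b): row=1 col=8 char='b'
After 10 (h): row=1 col=7 char='_'
After 11 (j): row=2 col=7 char='t'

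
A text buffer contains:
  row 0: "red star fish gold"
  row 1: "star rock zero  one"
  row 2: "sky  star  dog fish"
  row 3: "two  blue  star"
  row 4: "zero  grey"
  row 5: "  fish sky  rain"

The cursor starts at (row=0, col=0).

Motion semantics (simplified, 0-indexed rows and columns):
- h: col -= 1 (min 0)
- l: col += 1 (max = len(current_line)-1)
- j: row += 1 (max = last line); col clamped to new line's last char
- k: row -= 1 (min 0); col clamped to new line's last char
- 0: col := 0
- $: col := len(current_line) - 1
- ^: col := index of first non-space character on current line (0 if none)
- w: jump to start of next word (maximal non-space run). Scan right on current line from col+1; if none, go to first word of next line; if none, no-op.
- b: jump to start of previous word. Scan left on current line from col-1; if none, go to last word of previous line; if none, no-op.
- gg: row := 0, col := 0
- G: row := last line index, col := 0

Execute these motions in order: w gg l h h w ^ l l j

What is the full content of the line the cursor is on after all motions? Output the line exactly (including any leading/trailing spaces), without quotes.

Answer: star rock zero  one

Derivation:
After 1 (w): row=0 col=4 char='s'
After 2 (gg): row=0 col=0 char='r'
After 3 (l): row=0 col=1 char='e'
After 4 (h): row=0 col=0 char='r'
After 5 (h): row=0 col=0 char='r'
After 6 (w): row=0 col=4 char='s'
After 7 (^): row=0 col=0 char='r'
After 8 (l): row=0 col=1 char='e'
After 9 (l): row=0 col=2 char='d'
After 10 (j): row=1 col=2 char='a'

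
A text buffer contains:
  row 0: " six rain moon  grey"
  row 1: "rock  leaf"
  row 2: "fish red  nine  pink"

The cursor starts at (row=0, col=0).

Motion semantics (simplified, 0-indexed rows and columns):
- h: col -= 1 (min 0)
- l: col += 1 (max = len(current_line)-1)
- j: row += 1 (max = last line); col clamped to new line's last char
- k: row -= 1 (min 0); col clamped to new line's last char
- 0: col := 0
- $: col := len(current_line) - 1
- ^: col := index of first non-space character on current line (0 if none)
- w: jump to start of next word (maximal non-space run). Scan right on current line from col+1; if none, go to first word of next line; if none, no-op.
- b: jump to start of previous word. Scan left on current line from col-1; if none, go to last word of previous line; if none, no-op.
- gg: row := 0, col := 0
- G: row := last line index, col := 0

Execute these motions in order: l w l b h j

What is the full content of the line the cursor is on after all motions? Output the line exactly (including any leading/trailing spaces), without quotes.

After 1 (l): row=0 col=1 char='s'
After 2 (w): row=0 col=5 char='r'
After 3 (l): row=0 col=6 char='a'
After 4 (b): row=0 col=5 char='r'
After 5 (h): row=0 col=4 char='_'
After 6 (j): row=1 col=4 char='_'

Answer: rock  leaf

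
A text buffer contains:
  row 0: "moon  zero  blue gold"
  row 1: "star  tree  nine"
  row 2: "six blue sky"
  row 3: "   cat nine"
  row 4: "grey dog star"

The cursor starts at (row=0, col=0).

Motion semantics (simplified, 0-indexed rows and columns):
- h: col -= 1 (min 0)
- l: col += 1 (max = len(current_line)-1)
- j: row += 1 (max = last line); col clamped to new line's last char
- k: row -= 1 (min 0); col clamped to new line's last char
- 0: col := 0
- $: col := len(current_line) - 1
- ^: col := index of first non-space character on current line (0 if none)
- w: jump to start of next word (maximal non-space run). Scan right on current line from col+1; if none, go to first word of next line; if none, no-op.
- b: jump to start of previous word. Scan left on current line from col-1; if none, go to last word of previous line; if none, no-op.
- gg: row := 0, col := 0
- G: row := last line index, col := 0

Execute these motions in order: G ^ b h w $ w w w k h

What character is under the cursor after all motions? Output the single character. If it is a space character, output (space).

After 1 (G): row=4 col=0 char='g'
After 2 (^): row=4 col=0 char='g'
After 3 (b): row=3 col=7 char='n'
After 4 (h): row=3 col=6 char='_'
After 5 (w): row=3 col=7 char='n'
After 6 ($): row=3 col=10 char='e'
After 7 (w): row=4 col=0 char='g'
After 8 (w): row=4 col=5 char='d'
After 9 (w): row=4 col=9 char='s'
After 10 (k): row=3 col=9 char='n'
After 11 (h): row=3 col=8 char='i'

Answer: i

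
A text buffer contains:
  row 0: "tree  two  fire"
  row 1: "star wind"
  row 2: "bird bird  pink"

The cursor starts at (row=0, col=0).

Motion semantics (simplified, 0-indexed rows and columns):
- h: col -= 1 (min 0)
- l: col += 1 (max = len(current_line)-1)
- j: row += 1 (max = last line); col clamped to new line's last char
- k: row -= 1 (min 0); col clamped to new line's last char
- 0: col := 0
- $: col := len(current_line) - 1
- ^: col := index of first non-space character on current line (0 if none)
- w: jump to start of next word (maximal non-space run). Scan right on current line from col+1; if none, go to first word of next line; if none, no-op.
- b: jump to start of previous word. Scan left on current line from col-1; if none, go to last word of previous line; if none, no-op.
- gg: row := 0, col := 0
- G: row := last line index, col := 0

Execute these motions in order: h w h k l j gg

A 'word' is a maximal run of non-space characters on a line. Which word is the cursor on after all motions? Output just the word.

After 1 (h): row=0 col=0 char='t'
After 2 (w): row=0 col=6 char='t'
After 3 (h): row=0 col=5 char='_'
After 4 (k): row=0 col=5 char='_'
After 5 (l): row=0 col=6 char='t'
After 6 (j): row=1 col=6 char='i'
After 7 (gg): row=0 col=0 char='t'

Answer: tree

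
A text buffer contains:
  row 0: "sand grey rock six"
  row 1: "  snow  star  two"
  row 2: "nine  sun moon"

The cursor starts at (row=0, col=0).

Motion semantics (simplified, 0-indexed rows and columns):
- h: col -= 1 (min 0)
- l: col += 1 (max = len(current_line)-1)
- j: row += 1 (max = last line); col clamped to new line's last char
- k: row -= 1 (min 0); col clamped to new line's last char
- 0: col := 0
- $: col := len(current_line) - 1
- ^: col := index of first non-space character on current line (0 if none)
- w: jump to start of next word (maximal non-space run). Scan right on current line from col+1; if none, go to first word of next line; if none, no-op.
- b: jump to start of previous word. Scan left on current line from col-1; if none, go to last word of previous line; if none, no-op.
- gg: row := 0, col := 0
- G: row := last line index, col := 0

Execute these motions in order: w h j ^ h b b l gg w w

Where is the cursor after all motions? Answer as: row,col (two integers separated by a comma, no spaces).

Answer: 0,10

Derivation:
After 1 (w): row=0 col=5 char='g'
After 2 (h): row=0 col=4 char='_'
After 3 (j): row=1 col=4 char='o'
After 4 (^): row=1 col=2 char='s'
After 5 (h): row=1 col=1 char='_'
After 6 (b): row=0 col=15 char='s'
After 7 (b): row=0 col=10 char='r'
After 8 (l): row=0 col=11 char='o'
After 9 (gg): row=0 col=0 char='s'
After 10 (w): row=0 col=5 char='g'
After 11 (w): row=0 col=10 char='r'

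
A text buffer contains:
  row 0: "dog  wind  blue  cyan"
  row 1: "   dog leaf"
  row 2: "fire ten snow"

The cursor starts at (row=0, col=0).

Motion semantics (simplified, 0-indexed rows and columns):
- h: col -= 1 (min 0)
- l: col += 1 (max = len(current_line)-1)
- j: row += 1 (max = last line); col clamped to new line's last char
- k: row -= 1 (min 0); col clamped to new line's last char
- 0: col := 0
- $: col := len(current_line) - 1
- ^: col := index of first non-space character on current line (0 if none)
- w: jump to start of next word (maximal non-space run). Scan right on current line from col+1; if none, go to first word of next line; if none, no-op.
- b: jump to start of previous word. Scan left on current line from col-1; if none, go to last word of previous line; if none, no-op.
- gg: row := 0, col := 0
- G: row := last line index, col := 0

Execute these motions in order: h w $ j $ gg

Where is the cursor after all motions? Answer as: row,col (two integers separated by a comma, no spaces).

After 1 (h): row=0 col=0 char='d'
After 2 (w): row=0 col=5 char='w'
After 3 ($): row=0 col=20 char='n'
After 4 (j): row=1 col=10 char='f'
After 5 ($): row=1 col=10 char='f'
After 6 (gg): row=0 col=0 char='d'

Answer: 0,0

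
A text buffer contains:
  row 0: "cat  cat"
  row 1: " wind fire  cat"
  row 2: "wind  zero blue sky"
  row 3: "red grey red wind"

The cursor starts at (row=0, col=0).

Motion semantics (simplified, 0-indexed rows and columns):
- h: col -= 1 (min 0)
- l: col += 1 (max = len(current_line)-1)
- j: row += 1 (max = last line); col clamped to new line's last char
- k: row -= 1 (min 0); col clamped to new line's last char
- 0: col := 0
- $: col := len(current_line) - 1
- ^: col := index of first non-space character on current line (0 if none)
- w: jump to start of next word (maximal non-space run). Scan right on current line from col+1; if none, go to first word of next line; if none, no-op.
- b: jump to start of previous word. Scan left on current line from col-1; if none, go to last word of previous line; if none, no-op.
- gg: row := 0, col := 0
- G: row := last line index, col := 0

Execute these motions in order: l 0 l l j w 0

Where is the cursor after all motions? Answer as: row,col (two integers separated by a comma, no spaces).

After 1 (l): row=0 col=1 char='a'
After 2 (0): row=0 col=0 char='c'
After 3 (l): row=0 col=1 char='a'
After 4 (l): row=0 col=2 char='t'
After 5 (j): row=1 col=2 char='i'
After 6 (w): row=1 col=6 char='f'
After 7 (0): row=1 col=0 char='_'

Answer: 1,0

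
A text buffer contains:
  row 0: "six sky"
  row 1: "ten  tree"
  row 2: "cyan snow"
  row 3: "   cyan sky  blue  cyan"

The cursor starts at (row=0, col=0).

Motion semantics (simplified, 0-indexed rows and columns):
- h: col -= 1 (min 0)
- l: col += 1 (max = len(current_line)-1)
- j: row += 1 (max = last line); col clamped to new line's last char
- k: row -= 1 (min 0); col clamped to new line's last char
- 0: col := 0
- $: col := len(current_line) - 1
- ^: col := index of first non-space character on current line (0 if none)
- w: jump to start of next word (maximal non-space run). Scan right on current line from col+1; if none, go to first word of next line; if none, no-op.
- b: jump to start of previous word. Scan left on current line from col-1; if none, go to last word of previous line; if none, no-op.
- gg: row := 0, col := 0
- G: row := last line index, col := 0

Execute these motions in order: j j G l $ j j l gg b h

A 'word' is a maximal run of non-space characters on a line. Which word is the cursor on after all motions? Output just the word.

After 1 (j): row=1 col=0 char='t'
After 2 (j): row=2 col=0 char='c'
After 3 (G): row=3 col=0 char='_'
After 4 (l): row=3 col=1 char='_'
After 5 ($): row=3 col=22 char='n'
After 6 (j): row=3 col=22 char='n'
After 7 (j): row=3 col=22 char='n'
After 8 (l): row=3 col=22 char='n'
After 9 (gg): row=0 col=0 char='s'
After 10 (b): row=0 col=0 char='s'
After 11 (h): row=0 col=0 char='s'

Answer: six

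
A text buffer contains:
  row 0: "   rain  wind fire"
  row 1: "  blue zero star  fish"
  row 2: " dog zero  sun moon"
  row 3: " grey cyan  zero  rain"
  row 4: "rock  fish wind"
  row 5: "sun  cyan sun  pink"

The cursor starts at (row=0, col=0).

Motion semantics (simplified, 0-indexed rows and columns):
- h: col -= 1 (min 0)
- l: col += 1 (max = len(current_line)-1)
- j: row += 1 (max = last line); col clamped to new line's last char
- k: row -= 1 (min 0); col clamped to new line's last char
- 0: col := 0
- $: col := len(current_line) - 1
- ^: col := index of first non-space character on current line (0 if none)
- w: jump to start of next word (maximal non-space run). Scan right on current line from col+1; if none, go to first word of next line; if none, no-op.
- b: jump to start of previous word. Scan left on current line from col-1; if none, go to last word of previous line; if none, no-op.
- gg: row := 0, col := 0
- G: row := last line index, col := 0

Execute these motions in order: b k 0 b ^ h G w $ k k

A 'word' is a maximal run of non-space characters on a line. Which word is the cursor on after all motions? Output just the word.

Answer: zero

Derivation:
After 1 (b): row=0 col=0 char='_'
After 2 (k): row=0 col=0 char='_'
After 3 (0): row=0 col=0 char='_'
After 4 (b): row=0 col=0 char='_'
After 5 (^): row=0 col=3 char='r'
After 6 (h): row=0 col=2 char='_'
After 7 (G): row=5 col=0 char='s'
After 8 (w): row=5 col=5 char='c'
After 9 ($): row=5 col=18 char='k'
After 10 (k): row=4 col=14 char='d'
After 11 (k): row=3 col=14 char='r'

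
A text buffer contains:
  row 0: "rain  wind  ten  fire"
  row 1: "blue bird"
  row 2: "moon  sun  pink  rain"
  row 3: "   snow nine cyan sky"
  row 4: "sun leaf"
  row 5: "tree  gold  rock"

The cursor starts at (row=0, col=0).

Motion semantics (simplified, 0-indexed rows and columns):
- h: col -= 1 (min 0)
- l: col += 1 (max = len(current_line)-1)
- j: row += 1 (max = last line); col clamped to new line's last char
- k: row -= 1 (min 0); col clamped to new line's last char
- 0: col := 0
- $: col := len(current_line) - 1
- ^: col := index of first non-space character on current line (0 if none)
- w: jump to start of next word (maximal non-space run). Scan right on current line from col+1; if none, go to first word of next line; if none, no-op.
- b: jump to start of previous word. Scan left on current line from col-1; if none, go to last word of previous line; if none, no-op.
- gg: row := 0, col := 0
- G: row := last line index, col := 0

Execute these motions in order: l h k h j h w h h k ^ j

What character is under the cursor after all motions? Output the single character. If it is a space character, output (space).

Answer: b

Derivation:
After 1 (l): row=0 col=1 char='a'
After 2 (h): row=0 col=0 char='r'
After 3 (k): row=0 col=0 char='r'
After 4 (h): row=0 col=0 char='r'
After 5 (j): row=1 col=0 char='b'
After 6 (h): row=1 col=0 char='b'
After 7 (w): row=1 col=5 char='b'
After 8 (h): row=1 col=4 char='_'
After 9 (h): row=1 col=3 char='e'
After 10 (k): row=0 col=3 char='n'
After 11 (^): row=0 col=0 char='r'
After 12 (j): row=1 col=0 char='b'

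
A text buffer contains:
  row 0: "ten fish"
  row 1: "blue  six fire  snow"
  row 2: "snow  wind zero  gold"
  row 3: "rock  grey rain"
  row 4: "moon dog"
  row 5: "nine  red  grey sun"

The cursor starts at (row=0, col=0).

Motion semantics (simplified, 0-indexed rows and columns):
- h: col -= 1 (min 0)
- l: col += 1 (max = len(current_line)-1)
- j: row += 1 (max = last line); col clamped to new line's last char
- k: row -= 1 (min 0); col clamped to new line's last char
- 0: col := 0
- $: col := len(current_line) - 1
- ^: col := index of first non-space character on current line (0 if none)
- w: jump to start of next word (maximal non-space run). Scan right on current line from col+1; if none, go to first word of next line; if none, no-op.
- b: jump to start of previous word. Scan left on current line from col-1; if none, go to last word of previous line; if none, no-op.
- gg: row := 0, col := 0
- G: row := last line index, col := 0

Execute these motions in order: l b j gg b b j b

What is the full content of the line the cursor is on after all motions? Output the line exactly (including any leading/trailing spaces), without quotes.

After 1 (l): row=0 col=1 char='e'
After 2 (b): row=0 col=0 char='t'
After 3 (j): row=1 col=0 char='b'
After 4 (gg): row=0 col=0 char='t'
After 5 (b): row=0 col=0 char='t'
After 6 (b): row=0 col=0 char='t'
After 7 (j): row=1 col=0 char='b'
After 8 (b): row=0 col=4 char='f'

Answer: ten fish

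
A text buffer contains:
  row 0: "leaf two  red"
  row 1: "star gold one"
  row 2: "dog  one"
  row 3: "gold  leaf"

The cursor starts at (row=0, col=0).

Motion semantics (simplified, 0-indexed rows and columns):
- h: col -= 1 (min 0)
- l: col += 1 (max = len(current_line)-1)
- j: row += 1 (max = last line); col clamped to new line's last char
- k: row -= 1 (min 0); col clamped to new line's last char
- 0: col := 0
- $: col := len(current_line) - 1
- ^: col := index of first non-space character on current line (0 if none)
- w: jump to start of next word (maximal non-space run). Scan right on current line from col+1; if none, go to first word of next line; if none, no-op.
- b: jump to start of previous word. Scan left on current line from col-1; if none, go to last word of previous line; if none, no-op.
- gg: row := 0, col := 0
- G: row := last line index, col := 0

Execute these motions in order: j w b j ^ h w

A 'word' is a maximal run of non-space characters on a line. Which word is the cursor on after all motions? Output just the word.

After 1 (j): row=1 col=0 char='s'
After 2 (w): row=1 col=5 char='g'
After 3 (b): row=1 col=0 char='s'
After 4 (j): row=2 col=0 char='d'
After 5 (^): row=2 col=0 char='d'
After 6 (h): row=2 col=0 char='d'
After 7 (w): row=2 col=5 char='o'

Answer: one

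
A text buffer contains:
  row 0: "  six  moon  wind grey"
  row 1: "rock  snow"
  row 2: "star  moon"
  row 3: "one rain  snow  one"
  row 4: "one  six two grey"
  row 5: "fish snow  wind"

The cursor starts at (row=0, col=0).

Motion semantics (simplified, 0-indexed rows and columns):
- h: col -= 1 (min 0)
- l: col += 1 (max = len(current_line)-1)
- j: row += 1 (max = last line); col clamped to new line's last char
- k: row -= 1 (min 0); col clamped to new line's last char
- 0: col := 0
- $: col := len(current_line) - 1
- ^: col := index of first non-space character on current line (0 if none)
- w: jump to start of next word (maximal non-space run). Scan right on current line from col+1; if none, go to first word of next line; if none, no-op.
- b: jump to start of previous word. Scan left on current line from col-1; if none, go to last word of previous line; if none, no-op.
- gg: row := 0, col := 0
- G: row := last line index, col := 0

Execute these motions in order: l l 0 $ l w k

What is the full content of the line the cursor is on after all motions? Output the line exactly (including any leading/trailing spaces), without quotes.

Answer:   six  moon  wind grey

Derivation:
After 1 (l): row=0 col=1 char='_'
After 2 (l): row=0 col=2 char='s'
After 3 (0): row=0 col=0 char='_'
After 4 ($): row=0 col=21 char='y'
After 5 (l): row=0 col=21 char='y'
After 6 (w): row=1 col=0 char='r'
After 7 (k): row=0 col=0 char='_'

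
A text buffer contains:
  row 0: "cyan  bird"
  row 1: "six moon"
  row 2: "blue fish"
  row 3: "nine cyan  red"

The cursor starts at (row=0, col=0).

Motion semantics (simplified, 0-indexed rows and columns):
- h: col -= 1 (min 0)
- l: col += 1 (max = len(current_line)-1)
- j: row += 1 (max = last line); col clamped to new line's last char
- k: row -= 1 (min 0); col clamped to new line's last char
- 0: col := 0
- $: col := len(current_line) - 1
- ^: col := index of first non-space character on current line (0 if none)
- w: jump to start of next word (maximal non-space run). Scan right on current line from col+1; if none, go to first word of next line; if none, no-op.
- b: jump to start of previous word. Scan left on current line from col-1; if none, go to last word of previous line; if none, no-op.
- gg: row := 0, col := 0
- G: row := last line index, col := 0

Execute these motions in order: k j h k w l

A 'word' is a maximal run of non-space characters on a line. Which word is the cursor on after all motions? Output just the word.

After 1 (k): row=0 col=0 char='c'
After 2 (j): row=1 col=0 char='s'
After 3 (h): row=1 col=0 char='s'
After 4 (k): row=0 col=0 char='c'
After 5 (w): row=0 col=6 char='b'
After 6 (l): row=0 col=7 char='i'

Answer: bird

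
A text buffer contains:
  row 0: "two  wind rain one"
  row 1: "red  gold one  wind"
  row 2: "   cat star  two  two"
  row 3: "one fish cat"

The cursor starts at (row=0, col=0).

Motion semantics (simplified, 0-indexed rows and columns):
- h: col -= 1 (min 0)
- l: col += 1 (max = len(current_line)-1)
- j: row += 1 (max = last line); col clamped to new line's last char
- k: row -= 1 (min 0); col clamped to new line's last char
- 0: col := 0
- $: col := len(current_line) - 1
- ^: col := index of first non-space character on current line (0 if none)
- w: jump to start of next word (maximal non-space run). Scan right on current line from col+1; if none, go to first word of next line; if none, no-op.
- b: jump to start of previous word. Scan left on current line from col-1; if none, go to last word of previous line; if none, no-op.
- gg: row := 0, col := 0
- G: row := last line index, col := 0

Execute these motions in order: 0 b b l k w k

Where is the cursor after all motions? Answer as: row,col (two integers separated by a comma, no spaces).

Answer: 0,5

Derivation:
After 1 (0): row=0 col=0 char='t'
After 2 (b): row=0 col=0 char='t'
After 3 (b): row=0 col=0 char='t'
After 4 (l): row=0 col=1 char='w'
After 5 (k): row=0 col=1 char='w'
After 6 (w): row=0 col=5 char='w'
After 7 (k): row=0 col=5 char='w'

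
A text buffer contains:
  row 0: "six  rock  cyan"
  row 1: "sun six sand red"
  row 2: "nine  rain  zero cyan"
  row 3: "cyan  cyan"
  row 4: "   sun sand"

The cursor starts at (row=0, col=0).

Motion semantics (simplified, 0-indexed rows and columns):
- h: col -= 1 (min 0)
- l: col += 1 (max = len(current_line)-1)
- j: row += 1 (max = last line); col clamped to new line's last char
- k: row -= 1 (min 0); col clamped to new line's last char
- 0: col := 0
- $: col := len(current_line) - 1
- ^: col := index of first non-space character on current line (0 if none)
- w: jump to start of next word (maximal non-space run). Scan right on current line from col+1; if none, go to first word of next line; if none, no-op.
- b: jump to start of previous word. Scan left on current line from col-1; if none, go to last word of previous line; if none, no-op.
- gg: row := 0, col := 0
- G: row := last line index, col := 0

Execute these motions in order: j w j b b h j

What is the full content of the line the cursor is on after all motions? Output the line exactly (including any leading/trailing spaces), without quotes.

Answer: nine  rain  zero cyan

Derivation:
After 1 (j): row=1 col=0 char='s'
After 2 (w): row=1 col=4 char='s'
After 3 (j): row=2 col=4 char='_'
After 4 (b): row=2 col=0 char='n'
After 5 (b): row=1 col=13 char='r'
After 6 (h): row=1 col=12 char='_'
After 7 (j): row=2 col=12 char='z'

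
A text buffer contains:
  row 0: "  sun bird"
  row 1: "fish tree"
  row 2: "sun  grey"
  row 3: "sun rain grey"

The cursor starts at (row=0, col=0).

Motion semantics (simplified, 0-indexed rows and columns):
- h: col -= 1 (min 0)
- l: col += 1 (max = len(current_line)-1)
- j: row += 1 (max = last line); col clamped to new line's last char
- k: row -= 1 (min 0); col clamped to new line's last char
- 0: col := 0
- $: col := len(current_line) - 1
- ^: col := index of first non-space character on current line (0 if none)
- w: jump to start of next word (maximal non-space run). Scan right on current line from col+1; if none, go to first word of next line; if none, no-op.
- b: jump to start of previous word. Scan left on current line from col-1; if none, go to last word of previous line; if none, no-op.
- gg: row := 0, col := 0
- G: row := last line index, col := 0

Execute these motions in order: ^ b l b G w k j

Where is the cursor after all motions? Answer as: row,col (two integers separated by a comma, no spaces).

After 1 (^): row=0 col=2 char='s'
After 2 (b): row=0 col=2 char='s'
After 3 (l): row=0 col=3 char='u'
After 4 (b): row=0 col=2 char='s'
After 5 (G): row=3 col=0 char='s'
After 6 (w): row=3 col=4 char='r'
After 7 (k): row=2 col=4 char='_'
After 8 (j): row=3 col=4 char='r'

Answer: 3,4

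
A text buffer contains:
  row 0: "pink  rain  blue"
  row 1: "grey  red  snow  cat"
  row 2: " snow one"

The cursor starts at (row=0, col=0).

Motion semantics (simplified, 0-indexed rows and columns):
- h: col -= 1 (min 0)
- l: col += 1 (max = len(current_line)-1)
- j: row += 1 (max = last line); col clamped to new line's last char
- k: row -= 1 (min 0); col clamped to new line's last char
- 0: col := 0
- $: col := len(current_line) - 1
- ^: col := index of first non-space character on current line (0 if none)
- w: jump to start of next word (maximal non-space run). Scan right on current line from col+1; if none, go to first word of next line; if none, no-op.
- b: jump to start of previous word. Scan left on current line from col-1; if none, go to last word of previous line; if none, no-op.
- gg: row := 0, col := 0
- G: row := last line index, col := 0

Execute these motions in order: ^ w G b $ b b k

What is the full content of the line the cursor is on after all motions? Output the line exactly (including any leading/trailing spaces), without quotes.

After 1 (^): row=0 col=0 char='p'
After 2 (w): row=0 col=6 char='r'
After 3 (G): row=2 col=0 char='_'
After 4 (b): row=1 col=17 char='c'
After 5 ($): row=1 col=19 char='t'
After 6 (b): row=1 col=17 char='c'
After 7 (b): row=1 col=11 char='s'
After 8 (k): row=0 col=11 char='_'

Answer: pink  rain  blue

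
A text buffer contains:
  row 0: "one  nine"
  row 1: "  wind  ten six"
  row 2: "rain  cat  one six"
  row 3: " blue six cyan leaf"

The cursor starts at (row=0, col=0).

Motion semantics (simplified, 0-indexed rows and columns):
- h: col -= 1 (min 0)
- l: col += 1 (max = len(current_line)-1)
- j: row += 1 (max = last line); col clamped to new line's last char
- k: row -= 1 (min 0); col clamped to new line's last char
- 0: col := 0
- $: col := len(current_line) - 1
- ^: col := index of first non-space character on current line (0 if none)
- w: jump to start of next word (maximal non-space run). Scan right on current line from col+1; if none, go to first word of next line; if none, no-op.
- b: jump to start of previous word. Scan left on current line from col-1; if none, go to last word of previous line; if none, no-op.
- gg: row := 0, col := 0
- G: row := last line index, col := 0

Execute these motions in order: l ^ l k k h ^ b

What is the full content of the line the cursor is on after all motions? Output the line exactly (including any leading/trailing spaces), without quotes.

Answer: one  nine

Derivation:
After 1 (l): row=0 col=1 char='n'
After 2 (^): row=0 col=0 char='o'
After 3 (l): row=0 col=1 char='n'
After 4 (k): row=0 col=1 char='n'
After 5 (k): row=0 col=1 char='n'
After 6 (h): row=0 col=0 char='o'
After 7 (^): row=0 col=0 char='o'
After 8 (b): row=0 col=0 char='o'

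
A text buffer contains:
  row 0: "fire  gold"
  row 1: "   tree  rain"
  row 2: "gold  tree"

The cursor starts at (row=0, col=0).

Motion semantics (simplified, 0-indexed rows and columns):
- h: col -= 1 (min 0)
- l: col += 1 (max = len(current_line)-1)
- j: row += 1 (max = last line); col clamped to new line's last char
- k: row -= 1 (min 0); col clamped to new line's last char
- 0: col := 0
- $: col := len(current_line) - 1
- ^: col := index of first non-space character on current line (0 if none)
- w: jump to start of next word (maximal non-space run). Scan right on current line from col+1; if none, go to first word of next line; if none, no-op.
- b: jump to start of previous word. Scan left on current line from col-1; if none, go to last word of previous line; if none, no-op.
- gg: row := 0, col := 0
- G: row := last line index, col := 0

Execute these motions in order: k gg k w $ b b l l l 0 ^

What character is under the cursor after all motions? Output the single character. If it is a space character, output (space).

Answer: f

Derivation:
After 1 (k): row=0 col=0 char='f'
After 2 (gg): row=0 col=0 char='f'
After 3 (k): row=0 col=0 char='f'
After 4 (w): row=0 col=6 char='g'
After 5 ($): row=0 col=9 char='d'
After 6 (b): row=0 col=6 char='g'
After 7 (b): row=0 col=0 char='f'
After 8 (l): row=0 col=1 char='i'
After 9 (l): row=0 col=2 char='r'
After 10 (l): row=0 col=3 char='e'
After 11 (0): row=0 col=0 char='f'
After 12 (^): row=0 col=0 char='f'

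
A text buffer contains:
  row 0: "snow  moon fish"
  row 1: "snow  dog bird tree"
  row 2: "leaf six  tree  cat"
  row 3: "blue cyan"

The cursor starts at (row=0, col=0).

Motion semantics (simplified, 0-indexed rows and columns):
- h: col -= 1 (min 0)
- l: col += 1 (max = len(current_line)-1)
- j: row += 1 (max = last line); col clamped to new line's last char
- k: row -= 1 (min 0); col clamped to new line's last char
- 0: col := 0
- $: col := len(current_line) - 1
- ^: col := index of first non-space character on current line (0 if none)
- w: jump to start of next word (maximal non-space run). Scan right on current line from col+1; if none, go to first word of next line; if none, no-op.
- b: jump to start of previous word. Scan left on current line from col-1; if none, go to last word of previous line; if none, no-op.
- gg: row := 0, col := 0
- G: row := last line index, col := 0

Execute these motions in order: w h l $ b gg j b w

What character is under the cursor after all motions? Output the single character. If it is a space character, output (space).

After 1 (w): row=0 col=6 char='m'
After 2 (h): row=0 col=5 char='_'
After 3 (l): row=0 col=6 char='m'
After 4 ($): row=0 col=14 char='h'
After 5 (b): row=0 col=11 char='f'
After 6 (gg): row=0 col=0 char='s'
After 7 (j): row=1 col=0 char='s'
After 8 (b): row=0 col=11 char='f'
After 9 (w): row=1 col=0 char='s'

Answer: s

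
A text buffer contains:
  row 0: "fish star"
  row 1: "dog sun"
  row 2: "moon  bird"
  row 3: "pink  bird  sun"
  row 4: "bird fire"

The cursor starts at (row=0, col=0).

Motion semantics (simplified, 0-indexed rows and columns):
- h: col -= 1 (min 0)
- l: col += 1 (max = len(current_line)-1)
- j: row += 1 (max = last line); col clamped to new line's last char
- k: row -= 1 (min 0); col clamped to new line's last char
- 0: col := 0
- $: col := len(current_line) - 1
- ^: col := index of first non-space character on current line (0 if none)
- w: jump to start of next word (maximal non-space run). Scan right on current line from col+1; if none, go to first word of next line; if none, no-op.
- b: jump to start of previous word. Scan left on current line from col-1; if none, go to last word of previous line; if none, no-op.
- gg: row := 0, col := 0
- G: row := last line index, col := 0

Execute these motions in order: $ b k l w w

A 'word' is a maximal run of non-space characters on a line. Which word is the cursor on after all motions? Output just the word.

After 1 ($): row=0 col=8 char='r'
After 2 (b): row=0 col=5 char='s'
After 3 (k): row=0 col=5 char='s'
After 4 (l): row=0 col=6 char='t'
After 5 (w): row=1 col=0 char='d'
After 6 (w): row=1 col=4 char='s'

Answer: sun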